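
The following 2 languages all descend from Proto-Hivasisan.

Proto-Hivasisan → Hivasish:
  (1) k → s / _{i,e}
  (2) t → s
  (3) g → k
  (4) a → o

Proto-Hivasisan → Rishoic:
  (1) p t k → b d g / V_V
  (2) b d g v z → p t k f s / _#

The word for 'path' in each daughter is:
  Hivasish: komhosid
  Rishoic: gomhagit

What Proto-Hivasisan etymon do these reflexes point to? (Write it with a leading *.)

Position 8: Hivasish has d, Rishoic has t. Hivasish preserves d here (none of its changes turn any other segment into d), so the proto-segment is *d.
Position 1: Hivasish has k, Rishoic has g. Taking the neighbouring segments as reconstructed: Hivasish k could go back to *k or *g; Rishoic g can only go back to *g — the one source consistent with every daughter is *g.
Position 6: Hivasish has s, Rishoic has g. Taking the neighbouring segments as reconstructed: Hivasish s could go back to *t or *k or *s; Rishoic g could go back to *k or *g — the one source consistent with every daughter is *k.
Continuing position by position gives *gomhakid; check it forward:
Hivasish: *gomhakid > gomhasid > komhasid > komhosid  (by palatalisation, unconditioned shift, vowel merger)
Rishoic: *gomhakid > gomhagid > gomhagit  (by intervocalic voicing, final devoicing)
*gomhakid is the unique common source.

*gomhakid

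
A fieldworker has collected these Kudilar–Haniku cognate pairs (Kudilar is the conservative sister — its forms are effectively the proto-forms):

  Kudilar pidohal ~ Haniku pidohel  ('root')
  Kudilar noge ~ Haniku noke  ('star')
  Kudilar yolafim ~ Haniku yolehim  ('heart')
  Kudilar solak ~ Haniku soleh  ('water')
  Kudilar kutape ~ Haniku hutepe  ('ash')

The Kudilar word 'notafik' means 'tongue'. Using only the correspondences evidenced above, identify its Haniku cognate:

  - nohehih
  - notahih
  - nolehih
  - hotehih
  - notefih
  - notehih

yolafim ~ yolehim — Kudilar a corresponds to Haniku e after a consonant, before a labial obstruent.
yolafim ~ yolehim — Kudilar f corresponds to Haniku h between vowels (before a front vowel).
solak ~ soleh — Kudilar k corresponds to Haniku h word-finally.
Applying these to Kudilar 'notafik':
  notafik → notefik   (a→e after a consonant, before a labial obstruent)
  notefik → notehik   (f→h between vowels (before a front vowel))
  notehik → notehih   (k→h word-finally)
So the Haniku cognate is 'notehih'.

notehih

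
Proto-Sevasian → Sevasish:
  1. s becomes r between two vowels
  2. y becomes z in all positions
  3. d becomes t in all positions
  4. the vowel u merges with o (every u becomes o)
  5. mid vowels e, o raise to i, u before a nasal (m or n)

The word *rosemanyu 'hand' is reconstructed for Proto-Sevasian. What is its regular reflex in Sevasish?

rorimanzo

Sevasish: *rosemanyu > roremanyu > roremanzu > roremanzo > rorimanzo  (by rhotacism, unconditioned shift, vowel merger, pre-nasal raising)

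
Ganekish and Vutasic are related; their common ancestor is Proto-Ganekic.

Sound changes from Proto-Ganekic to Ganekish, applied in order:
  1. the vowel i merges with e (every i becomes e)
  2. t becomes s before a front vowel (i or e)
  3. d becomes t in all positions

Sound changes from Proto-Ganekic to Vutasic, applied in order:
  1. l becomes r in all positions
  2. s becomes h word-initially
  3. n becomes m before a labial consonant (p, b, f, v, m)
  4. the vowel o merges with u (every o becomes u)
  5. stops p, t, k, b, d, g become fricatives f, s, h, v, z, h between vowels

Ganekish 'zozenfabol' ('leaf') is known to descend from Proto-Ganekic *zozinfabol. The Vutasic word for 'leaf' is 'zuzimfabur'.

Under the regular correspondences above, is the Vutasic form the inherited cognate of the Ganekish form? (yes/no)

Derive the expected Vutasic reflex of *zozinfabol:
Vutasic: *zozinfabol > zozinfabor > zozimfabor > zuzimfabur > zuzimfavur  (by unconditioned shift, nasal place assimilation, vowel merger, intervocalic lenition)
The regular Vutasic reflex would be 'zuzimfavur', but the attested form is 'zuzimfabur'. The correspondence is irregular, so they are not cognates (the Vutasic form has a different source).

no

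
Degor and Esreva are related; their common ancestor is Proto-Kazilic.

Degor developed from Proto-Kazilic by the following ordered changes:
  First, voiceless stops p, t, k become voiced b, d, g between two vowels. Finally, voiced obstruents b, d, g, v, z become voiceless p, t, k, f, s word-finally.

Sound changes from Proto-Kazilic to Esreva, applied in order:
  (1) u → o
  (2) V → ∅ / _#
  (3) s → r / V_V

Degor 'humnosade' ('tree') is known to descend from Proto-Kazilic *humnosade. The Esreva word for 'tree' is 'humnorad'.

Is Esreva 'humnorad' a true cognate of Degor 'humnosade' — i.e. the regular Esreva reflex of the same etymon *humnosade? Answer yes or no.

no

Derive the expected Esreva reflex of *humnosade:
Esreva: start from *humnosade.
  rule 1 (vowel merger): humnosade → homnosade
  rule 2 (apocope): homnosade → homnosad
  rule 3 (rhotacism): homnosad → homnorad
  ⇒ Esreva homnorad
The regular Esreva reflex would be 'homnorad', but the attested form is 'humnorad'. The correspondence is irregular, so they are not cognates (the Esreva form has a different source).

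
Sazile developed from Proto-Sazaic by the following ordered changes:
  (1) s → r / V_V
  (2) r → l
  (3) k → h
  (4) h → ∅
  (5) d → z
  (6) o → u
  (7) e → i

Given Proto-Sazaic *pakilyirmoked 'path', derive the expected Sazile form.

pailyilmuiz

Sazile: *pakilyirmoked
  pakilyirmoked (rule 1 does not apply)
  pakilyirmoked → pakilyilmoked   [unconditioned shift]
  pakilyilmoked → pahilyilmohed   [unconditioned shift]
  pahilyilmohed → pailyilmoed   [h-loss]
  pailyilmoed → pailyilmoez   [unconditioned shift]
  pailyilmoez → pailyilmuez   [vowel merger]
  pailyilmuez → pailyilmuiz   [vowel merger]
  giving Sazile pailyilmuiz.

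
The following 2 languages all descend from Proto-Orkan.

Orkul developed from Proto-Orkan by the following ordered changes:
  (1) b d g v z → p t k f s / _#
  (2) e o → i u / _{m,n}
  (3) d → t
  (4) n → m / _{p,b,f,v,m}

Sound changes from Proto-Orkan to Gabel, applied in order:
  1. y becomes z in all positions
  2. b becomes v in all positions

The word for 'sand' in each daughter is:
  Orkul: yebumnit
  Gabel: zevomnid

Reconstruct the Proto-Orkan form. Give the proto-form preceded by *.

*yebomnid

Position 1: Orkul has y, Gabel has z. Orkul preserves y here (none of its changes turn any other segment into y), so the proto-segment is *y.
Position 8: Orkul has t, Gabel has d. Gabel preserves d here (none of its changes turn any other segment into d), so the proto-segment is *d.
Position 4: Orkul has u, Gabel has o. Gabel preserves o here (none of its changes turn any other segment into o), so the proto-segment is *o.
This points to *yebomnid. Verify forward in each daughter:
Orkul: *yebomnid
  yebomnid → yebomnit   [final devoicing]
  yebomnit → yebumnit   [pre-nasal raising]
  yebumnit (rule 3 does not apply)
  yebumnit (rule 4 does not apply)
  giving Orkul yebumnit.
Gabel: *yebomnid
  yebomnid → zebomnid   [unconditioned shift]
  zebomnid → zevomnid   [unconditioned shift]
  giving Gabel zevomnid.
*yebomnid is the unique common source.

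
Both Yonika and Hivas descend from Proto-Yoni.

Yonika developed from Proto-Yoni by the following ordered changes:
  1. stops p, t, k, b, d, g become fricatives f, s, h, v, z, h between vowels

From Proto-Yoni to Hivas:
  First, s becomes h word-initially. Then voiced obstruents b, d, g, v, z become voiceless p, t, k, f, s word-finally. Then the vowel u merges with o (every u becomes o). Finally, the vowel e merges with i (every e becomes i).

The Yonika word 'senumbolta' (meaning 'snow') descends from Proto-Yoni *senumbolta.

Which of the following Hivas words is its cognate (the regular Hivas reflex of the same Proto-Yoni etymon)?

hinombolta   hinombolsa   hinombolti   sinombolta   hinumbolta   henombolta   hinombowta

Hivas: *senumbolta > henumbolta > henombolta > hinombolta  (by debuccalisation, vowel merger, vowel merger)

hinombolta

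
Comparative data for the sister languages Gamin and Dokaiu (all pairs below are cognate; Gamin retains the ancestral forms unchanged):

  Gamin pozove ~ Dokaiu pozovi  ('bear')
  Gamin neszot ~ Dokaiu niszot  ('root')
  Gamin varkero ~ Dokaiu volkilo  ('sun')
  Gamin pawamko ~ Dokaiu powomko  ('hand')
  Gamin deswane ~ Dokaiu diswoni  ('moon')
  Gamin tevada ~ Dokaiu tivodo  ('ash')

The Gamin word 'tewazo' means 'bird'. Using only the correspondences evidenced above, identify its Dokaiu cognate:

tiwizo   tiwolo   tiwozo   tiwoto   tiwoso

neszot ~ niszot, deswane ~ diswoni — Gamin e corresponds to Dokaiu i after a consonant, before a consonant other than r, m, n, p, b, f, v.
pawamko ~ powomko, tevada ~ tivodo — Gamin a corresponds to Dokaiu o after a consonant, before a consonant other than r, m, n, p, b, f, v.
Applying these to Gamin 'tewazo':
  tewazo → tiwazo   (e→i after a consonant, before a consonant other than r, m, n, p, b, f, v)
  tiwazo → tiwozo   (a→o after a consonant, before a consonant other than r, m, n, p, b, f, v)
So the Dokaiu cognate is 'tiwozo'.

tiwozo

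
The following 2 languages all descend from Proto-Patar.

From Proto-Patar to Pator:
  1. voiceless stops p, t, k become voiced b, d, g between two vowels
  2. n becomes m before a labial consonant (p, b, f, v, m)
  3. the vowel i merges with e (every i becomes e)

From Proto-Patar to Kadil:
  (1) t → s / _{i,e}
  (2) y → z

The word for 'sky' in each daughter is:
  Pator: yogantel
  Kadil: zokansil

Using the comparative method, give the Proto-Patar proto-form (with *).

*yokantil

Position 7: Pator has e, Kadil has i. Kadil preserves i here (none of its changes turn any other segment into i), so the proto-segment is *i.
Position 3: Pator has g, Kadil has k. Kadil preserves k here (none of its changes turn any other segment into k), so the proto-segment is *k.
Verify the candidate proto-form against each daughter:
Pator: *yokantil
  yokantil → yogantil   [intervocalic voicing]
  yogantil (rule 2 does not apply)
  yogantil → yogantel   [vowel merger]
  giving Pator yogantel.
Kadil: *yokantil > yokansil > zokansil  (by palatalisation, unconditioned shift)
Only *yokantil yields all of Pator yogantel, Kadil zokansil.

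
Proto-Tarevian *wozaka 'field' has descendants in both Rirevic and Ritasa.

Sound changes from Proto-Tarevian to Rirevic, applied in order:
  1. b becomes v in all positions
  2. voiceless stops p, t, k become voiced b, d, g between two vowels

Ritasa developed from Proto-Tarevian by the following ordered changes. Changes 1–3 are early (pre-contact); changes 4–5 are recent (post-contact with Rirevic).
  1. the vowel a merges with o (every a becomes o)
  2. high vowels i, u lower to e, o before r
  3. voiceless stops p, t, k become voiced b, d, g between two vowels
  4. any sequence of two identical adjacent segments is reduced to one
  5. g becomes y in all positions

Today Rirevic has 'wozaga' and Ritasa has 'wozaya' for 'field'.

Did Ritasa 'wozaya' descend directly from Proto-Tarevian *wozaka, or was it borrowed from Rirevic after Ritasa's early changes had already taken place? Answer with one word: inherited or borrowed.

borrowed

If inherited, *wozaka would pass through all of Ritasa's changes:
Ritasa: *wozaka > wozoko > wozogo > wozoyo  (by vowel merger, intervocalic voicing, unconditioned shift)
If borrowed from Rirevic 'wozaga' after the early changes, it would undergo only the recent ones:
  rule 4 (degemination): no change (wozaga)
  rule 5 (unconditioned shift): wozaga → wozaya
  ⇒ as a loan: wozaya
Ritasa 'wozaya' matches the loan outcome 'wozaya', not the inherited 'wozoyo' — it skipped the early Ritasa changes, so it was borrowed from Rirevic.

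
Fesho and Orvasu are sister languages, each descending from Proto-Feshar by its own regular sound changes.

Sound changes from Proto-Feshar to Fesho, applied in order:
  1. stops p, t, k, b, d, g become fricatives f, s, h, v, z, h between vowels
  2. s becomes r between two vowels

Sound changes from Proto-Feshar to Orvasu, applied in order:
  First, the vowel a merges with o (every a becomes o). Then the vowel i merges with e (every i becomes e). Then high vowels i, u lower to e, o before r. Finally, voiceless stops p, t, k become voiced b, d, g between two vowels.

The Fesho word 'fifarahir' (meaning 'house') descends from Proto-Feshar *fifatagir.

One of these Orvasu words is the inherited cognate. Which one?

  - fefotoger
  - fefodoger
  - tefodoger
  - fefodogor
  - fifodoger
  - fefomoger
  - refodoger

fefodoger

Orvasu: *fifatagir > fifotogir > fefotoger > fefodoger  (by vowel merger, vowel merger, intervocalic voicing)
Only 'fefodoger' matches the regular Orvasu development of *fifatagir.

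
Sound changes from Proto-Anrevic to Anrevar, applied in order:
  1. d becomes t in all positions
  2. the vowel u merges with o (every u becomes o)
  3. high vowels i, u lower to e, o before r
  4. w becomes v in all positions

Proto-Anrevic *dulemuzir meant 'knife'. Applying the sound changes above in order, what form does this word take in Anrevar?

tolemozer

Anrevar: start from *dulemuzir.
  rule 1 (unconditioned shift): dulemuzir → tulemuzir
  rule 2 (vowel merger): tulemuzir → tolemozir
  rule 3 (pre-rhotic lowering): tolemozir → tolemozer
  rule 4: no change — tolemozer
  ⇒ Anrevar tolemozer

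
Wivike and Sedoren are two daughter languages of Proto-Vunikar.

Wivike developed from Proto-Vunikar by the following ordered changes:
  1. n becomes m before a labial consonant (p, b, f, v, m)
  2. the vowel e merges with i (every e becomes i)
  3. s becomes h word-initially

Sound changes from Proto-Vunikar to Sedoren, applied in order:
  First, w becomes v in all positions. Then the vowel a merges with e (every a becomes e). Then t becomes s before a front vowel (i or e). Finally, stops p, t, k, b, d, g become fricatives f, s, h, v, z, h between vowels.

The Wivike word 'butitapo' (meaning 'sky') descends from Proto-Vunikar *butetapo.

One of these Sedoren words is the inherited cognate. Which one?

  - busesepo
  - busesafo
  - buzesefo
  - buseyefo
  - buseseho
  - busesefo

Sedoren: start from *butetapo.
  rule 1: no change — butetapo
  rule 2 (vowel merger): butetapo → butetepo
  rule 3 (palatalisation): butetepo → busesepo
  rule 4 (intervocalic lenition): busesepo → busesefo
  ⇒ Sedoren busesefo
Among the options, 'busesefo' alone shows every Sedoren change applied in order.

busesefo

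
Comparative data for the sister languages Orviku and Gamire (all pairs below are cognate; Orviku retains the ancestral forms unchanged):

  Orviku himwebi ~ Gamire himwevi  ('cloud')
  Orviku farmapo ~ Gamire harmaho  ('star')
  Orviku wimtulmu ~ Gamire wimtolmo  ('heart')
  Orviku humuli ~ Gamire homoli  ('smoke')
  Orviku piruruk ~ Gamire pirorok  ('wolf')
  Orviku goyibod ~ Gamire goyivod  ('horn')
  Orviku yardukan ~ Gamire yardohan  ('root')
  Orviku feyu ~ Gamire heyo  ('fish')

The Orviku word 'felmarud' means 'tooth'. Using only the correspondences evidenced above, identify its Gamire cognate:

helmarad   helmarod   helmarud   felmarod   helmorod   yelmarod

helmarod

feyu ~ heyo — Orviku f corresponds to Gamire h word-initially before a front vowel.
wimtulmu ~ wimtolmo, humuli ~ homoli — Orviku u corresponds to Gamire o after a consonant, before a consonant other than r, m, n, p, b, f, v.
Applying these to Orviku 'felmarud':
  felmarud → helmarud   (f→h word-initially before a front vowel)
  helmarud → helmarod   (u→o after a consonant, before a consonant other than r, m, n, p, b, f, v)
So the Gamire cognate is 'helmarod'.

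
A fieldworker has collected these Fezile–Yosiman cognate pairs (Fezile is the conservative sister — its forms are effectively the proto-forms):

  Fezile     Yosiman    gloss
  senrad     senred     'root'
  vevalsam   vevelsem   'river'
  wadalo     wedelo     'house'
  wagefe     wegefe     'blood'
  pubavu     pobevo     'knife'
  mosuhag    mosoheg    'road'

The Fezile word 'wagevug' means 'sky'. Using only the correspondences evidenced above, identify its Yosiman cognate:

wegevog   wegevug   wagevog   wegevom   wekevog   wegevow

senrad ~ senred, vevalsam ~ vevelsem — Fezile a corresponds to Yosiman e after a consonant, before a consonant other than r, m, n, p, b, f, v.
mosuhag ~ mosoheg — Fezile u corresponds to Yosiman o after a consonant, before a consonant other than r, m, n, p, b, f, v.
Applying these to Fezile 'wagevug':
  wagevug → wegevug   (a→e after a consonant, before a consonant other than r, m, n, p, b, f, v)
  wegevug → wegevog   (u→o after a consonant, before a consonant other than r, m, n, p, b, f, v)
So the Yosiman cognate is 'wegevog'.

wegevog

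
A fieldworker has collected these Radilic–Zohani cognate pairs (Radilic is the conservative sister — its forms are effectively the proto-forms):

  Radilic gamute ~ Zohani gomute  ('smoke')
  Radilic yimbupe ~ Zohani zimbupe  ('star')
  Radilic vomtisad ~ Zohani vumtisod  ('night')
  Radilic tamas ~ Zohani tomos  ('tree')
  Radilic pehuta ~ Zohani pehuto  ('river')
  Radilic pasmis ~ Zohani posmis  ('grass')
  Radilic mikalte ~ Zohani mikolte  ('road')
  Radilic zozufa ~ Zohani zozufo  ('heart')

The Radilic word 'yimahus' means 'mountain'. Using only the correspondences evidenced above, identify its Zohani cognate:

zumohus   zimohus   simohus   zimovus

yimbupe ~ zimbupe — Radilic y corresponds to Zohani z word-initially before a front vowel.
vomtisad ~ vumtisod, tamas ~ tomos — Radilic a corresponds to Zohani o after a consonant, before a consonant other than r, m, n, p, b, f, v.
Applying these to Radilic 'yimahus':
  yimahus → zimahus   (y→z word-initially before a front vowel)
  zimahus → zimohus   (a→o after a consonant, before a consonant other than r, m, n, p, b, f, v)
So the Zohani cognate is 'zimohus'.

zimohus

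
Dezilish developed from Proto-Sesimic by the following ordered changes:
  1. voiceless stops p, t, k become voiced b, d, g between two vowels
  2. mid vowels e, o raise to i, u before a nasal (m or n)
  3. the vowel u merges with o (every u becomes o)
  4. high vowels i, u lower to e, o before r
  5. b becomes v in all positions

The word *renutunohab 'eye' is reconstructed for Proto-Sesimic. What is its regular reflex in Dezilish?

rinodonohav

Dezilish: *renutunohab > renudunohab > rinudunohab > rinodonohab > rinodonohav  (by intervocalic voicing, pre-nasal raising, vowel merger, unconditioned shift)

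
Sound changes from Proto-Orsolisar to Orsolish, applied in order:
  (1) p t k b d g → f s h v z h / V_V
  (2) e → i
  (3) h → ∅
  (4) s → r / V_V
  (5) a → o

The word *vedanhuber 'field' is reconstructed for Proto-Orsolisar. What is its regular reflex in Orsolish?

vizonuvir

Orsolish: start from *vedanhuber.
  rule 1 (intervocalic lenition): vedanhuber → vezanhuver
  rule 2 (vowel merger): vezanhuver → vizanhuvir
  rule 3 (h-loss): vizanhuvir → vizanuvir
  rule 4: no change — vizanuvir
  rule 5 (vowel merger): vizanuvir → vizonuvir
  ⇒ Orsolish vizonuvir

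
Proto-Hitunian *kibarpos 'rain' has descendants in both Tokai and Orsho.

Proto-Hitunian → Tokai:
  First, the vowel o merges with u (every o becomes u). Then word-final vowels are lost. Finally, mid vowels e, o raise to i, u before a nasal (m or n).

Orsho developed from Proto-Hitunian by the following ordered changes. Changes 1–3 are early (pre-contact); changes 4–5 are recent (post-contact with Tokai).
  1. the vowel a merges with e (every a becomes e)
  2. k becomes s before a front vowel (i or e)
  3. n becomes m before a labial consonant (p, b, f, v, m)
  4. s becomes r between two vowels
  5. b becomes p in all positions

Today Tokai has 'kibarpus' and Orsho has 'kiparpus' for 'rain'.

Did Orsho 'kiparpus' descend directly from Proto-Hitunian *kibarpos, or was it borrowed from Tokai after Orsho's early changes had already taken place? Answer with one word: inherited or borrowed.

If inherited, *kibarpos would pass through all of Orsho's changes:
Orsho: *kibarpos
  kibarpos → kiberpos   [vowel merger]
  kiberpos → siberpos   [palatalisation]
  siberpos (rule 3 does not apply)
  siberpos (rule 4 does not apply)
  siberpos → siperpos   [unconditioned shift]
  giving Orsho siperpos.
If borrowed from Tokai 'kibarpus' after the early changes, it would undergo only the recent ones:
  rule 4 (rhotacism): no change (kibarpus)
  rule 5 (unconditioned shift): kibarpus → kiparpus
  ⇒ as a loan: kiparpus
Orsho 'kiparpus' matches the loan outcome 'kiparpus', not the inherited 'siperpos' — it skipped the early Orsho changes, so it was borrowed from Tokai.

borrowed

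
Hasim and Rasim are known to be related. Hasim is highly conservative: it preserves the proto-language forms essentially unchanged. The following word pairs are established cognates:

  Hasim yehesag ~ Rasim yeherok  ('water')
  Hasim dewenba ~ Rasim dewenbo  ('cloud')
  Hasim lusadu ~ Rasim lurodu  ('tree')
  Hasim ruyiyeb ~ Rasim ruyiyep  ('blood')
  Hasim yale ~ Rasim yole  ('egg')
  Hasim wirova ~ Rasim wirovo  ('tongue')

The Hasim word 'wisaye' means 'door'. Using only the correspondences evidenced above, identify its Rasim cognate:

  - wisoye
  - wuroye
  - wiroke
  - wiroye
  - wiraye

wiroye

yehesag ~ yeherok, lusadu ~ lurodu — Hasim s corresponds to Rasim r between vowels (before a back vowel).
yehesag ~ yeherok, lusadu ~ lurodu — Hasim a corresponds to Rasim o after a consonant, before a consonant other than r, m, n, p, b, f, v.
Applying these to Hasim 'wisaye':
  wisaye → wiraye   (s→r between vowels (before a back vowel))
  wiraye → wiroye   (a→o after a consonant, before a consonant other than r, m, n, p, b, f, v)
So the Rasim cognate is 'wiroye'.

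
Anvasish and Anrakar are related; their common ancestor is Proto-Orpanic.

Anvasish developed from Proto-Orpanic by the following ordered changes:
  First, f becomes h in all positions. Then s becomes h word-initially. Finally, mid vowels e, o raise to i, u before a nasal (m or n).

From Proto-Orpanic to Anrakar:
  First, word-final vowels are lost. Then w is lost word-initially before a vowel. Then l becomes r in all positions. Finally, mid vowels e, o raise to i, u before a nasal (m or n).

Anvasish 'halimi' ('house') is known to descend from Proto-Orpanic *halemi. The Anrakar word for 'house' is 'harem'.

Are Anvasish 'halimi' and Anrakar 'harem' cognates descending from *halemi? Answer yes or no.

no

Derive the expected Anrakar reflex of *halemi:
Anrakar: start from *halemi.
  rule 1 (apocope): halemi → halem
  rule 2: no change — halem
  rule 3 (unconditioned shift): halem → harem
  rule 4 (pre-nasal raising): harem → harim
  ⇒ Anrakar harim
The regular Anrakar reflex would be 'harim', but the attested form is 'harem'. The correspondence is irregular, so they are not cognates (the Anrakar form has a different source).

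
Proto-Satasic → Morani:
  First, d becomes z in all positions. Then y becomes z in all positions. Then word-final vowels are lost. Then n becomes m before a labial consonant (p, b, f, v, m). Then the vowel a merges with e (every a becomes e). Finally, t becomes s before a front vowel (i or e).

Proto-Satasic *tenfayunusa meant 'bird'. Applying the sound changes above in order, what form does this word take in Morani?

Morani: start from *tenfayunusa.
  rule 1: no change — tenfayunusa
  rule 2 (unconditioned shift): tenfayunusa → tenfazunusa
  rule 3 (apocope): tenfazunusa → tenfazunus
  rule 4 (nasal place assimilation): tenfazunus → temfazunus
  rule 5 (vowel merger): temfazunus → temfezunus
  rule 6 (palatalisation): temfezunus → semfezunus
  ⇒ Morani semfezunus

semfezunus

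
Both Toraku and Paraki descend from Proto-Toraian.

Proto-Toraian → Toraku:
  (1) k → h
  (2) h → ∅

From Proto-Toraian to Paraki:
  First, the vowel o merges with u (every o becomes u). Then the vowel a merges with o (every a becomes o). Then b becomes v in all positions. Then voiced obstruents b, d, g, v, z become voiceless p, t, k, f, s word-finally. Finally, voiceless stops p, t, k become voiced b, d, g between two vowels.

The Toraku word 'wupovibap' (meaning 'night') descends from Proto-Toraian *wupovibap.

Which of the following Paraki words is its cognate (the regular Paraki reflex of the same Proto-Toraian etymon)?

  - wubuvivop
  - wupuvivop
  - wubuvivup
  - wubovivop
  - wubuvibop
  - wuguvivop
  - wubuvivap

wubuvivop

Paraki: start from *wupovibap.
  rule 1 (vowel merger): wupovibap → wupuvibap
  rule 2 (vowel merger): wupuvibap → wupuvibop
  rule 3 (unconditioned shift): wupuvibop → wupuvivop
  rule 4: no change — wupuvivop
  rule 5 (intervocalic voicing): wupuvivop → wubuvivop
  ⇒ Paraki wubuvivop
The other candidates each miss or misapply at least one Paraki change.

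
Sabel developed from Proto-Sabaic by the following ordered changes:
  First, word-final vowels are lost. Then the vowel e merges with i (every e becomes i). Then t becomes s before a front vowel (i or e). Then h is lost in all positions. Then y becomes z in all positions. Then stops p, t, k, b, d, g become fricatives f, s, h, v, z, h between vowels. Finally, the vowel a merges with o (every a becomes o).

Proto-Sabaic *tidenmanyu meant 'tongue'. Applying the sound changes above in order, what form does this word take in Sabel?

Sabel: *tidenmanyu > tidenmany > tidinmany > sidinmany > sidinmanz > sizinmanz > sizinmonz  (by apocope, vowel merger, palatalisation, unconditioned shift, intervocalic lenition, vowel merger)

sizinmonz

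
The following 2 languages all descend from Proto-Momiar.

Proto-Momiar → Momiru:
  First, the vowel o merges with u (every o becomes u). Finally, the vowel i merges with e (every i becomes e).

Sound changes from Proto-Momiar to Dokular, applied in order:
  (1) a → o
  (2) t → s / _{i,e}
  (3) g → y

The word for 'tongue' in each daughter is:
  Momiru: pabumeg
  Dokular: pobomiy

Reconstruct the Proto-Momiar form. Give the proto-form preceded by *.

Position 4: Momiru has u, Dokular has o. Taking the neighbouring segments as reconstructed: Momiru u could go back to *o or *u; Dokular o could go back to *a or *o — the one source consistent with every daughter is *o.
Position 2: Momiru has a, Dokular has o. Momiru preserves a here (none of its changes turn any other segment into a), so the proto-segment is *a.
This points to *pabomig. Verify forward in each daughter:
Momiru: start from *pabomig.
  rule 1 (vowel merger): pabomig → pabumig
  rule 2 (vowel merger): pabumig → pabumeg
  ⇒ Momiru pabumeg
Dokular: start from *pabomig.
  rule 1 (vowel merger): pabomig → pobomig
  rule 2: no change — pobomig
  rule 3 (unconditioned shift): pobomig → pobomiy
  ⇒ Dokular pobomiy
*pabomig is the unique common source.

*pabomig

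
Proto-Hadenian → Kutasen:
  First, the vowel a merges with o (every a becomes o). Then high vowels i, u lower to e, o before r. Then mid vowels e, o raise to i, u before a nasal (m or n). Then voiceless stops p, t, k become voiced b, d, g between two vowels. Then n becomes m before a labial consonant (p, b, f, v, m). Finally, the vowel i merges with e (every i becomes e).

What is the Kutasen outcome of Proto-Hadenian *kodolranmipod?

kodolrummebod

Kutasen: *kodolranmipod > kodolronmipod > kodolrunmipod > kodolrunmibod > kodolrummibod > kodolrummebod  (by vowel merger, pre-nasal raising, intervocalic voicing, nasal place assimilation, vowel merger)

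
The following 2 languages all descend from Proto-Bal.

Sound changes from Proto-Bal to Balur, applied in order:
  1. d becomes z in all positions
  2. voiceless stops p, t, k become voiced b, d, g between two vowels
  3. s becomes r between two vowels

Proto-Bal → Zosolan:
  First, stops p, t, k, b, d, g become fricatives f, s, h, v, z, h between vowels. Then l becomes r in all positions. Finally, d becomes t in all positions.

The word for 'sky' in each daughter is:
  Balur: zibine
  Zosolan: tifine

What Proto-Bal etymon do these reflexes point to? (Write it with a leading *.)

Position 1: Balur has z, Zosolan has t. Taking the neighbouring segments as reconstructed: Balur z could go back to *d or *z; Zosolan t could go back to *t or *d — the one source consistent with every daughter is *d.
Position 3: Balur has b, Zosolan has f. Taking the neighbouring segments as reconstructed: Balur b could go back to *p or *b; Zosolan f could go back to *p or *f — the one source consistent with every daughter is *p.
Continuing position by position gives *dipine; check it forward:
Balur: *dipine > zipine > zibine  (by unconditioned shift, intervocalic voicing)
Zosolan: *dipine
  dipine → difine   [intervocalic lenition]
  difine (rule 2 does not apply)
  difine → tifine   [unconditioned shift]
  giving Zosolan tifine.
No other proto-form is consistent with every reflex, so the reconstruction is *dipine.

*dipine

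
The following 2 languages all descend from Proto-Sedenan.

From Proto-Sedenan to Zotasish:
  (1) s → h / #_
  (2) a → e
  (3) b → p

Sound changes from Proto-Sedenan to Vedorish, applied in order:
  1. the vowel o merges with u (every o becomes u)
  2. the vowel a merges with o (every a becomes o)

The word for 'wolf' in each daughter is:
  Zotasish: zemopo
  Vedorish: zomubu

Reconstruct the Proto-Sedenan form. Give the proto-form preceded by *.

Position 5: Zotasish has p, Vedorish has b. Vedorish preserves b here (none of its changes turn any other segment into b), so the proto-segment is *b.
Position 2: Zotasish has e, Vedorish has o. In Vedorish, o can only continue *a, so the proto-segment is *a.
Continuing position by position gives *zamobo; check it forward:
Zotasish: *zamobo > zemobo > zemopo  (by vowel merger, unconditioned shift)
Vedorish: *zamobo
  zamobo → zamubu   [vowel merger]
  zamubu → zomubu   [vowel merger]
  giving Vedorish zomubu.
Only *zamobo yields all of Zotasish zemopo, Vedorish zomubu.

*zamobo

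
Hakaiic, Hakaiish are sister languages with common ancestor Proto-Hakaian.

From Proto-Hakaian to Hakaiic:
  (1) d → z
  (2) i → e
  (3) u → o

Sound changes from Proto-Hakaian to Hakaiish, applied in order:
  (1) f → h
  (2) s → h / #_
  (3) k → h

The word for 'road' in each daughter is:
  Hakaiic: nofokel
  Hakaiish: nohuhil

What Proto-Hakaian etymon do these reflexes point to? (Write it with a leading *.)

*nofukil

Position 5: Hakaiic has k, Hakaiish has h. Hakaiic preserves k here (none of its changes turn any other segment into k), so the proto-segment is *k.
Position 6: Hakaiic has e, Hakaiish has i. Hakaiish preserves i here (none of its changes turn any other segment into i), so the proto-segment is *i.
Position 3: Hakaiic has f, Hakaiish has h. Hakaiic preserves f here (none of its changes turn any other segment into f), so the proto-segment is *f.
This points to *nofukil. Verify forward in each daughter:
Hakaiic: start from *nofukil.
  rule 1: no change — nofukil
  rule 2 (vowel merger): nofukil → nofukel
  rule 3 (vowel merger): nofukel → nofokel
  ⇒ Hakaiic nofokel
Hakaiish: start from *nofukil.
  rule 1 (unconditioned shift): nofukil → nohukil
  rule 2: no change — nohukil
  rule 3 (unconditioned shift): nohukil → nohuhil
  ⇒ Hakaiish nohuhil
*nofukil is the unique common source.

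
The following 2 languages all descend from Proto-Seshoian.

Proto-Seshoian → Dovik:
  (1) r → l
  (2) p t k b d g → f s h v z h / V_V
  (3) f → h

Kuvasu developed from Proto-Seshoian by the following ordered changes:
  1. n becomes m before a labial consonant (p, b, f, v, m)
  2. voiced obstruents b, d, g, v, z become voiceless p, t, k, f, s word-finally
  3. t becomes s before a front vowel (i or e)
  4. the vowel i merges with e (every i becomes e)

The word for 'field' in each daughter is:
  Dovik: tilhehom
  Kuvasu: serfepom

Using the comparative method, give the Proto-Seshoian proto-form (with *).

Position 2: Dovik has i, Kuvasu has e. Dovik preserves i here (none of its changes turn any other segment into i), so the proto-segment is *i.
Position 1: Dovik has t, Kuvasu has s. Dovik preserves t here (none of its changes turn any other segment into t), so the proto-segment is *t.
This points to *tirfepom. Verify forward in each daughter:
Dovik: *tirfepom > tilfepom > tilfefom > tilhehom  (by unconditioned shift, intervocalic lenition, unconditioned shift)
Kuvasu: start from *tirfepom.
  rule 1: no change — tirfepom
  rule 2: no change — tirfepom
  rule 3 (palatalisation): tirfepom → sirfepom
  rule 4 (vowel merger): sirfepom → serfepom
  ⇒ Kuvasu serfepom
*tirfepom is the unique common source.

*tirfepom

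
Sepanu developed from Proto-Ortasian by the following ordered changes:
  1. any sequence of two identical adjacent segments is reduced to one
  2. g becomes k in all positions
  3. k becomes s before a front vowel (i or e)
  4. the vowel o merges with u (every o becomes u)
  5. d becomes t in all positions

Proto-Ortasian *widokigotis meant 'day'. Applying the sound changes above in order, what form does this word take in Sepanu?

Sepanu: start from *widokigotis.
  rule 1: no change — widokigotis
  rule 2 (unconditioned shift): widokigotis → widokikotis
  rule 3 (palatalisation): widokikotis → widosikotis
  rule 4 (vowel merger): widosikotis → widusikutis
  rule 5 (unconditioned shift): widusikutis → witusikutis
  ⇒ Sepanu witusikutis

witusikutis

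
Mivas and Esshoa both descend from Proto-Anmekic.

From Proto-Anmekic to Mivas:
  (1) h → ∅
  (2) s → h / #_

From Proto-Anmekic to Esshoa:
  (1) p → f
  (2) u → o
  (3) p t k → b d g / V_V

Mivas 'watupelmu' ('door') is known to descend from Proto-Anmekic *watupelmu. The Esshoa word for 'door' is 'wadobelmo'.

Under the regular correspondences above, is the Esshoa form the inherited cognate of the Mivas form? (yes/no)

Derive the expected Esshoa reflex of *watupelmu:
Esshoa: *watupelmu
  watupelmu → watufelmu   [unconditioned shift]
  watufelmu → watofelmo   [vowel merger]
  watofelmo → wadofelmo   [intervocalic voicing]
  giving Esshoa wadofelmo.
The regular Esshoa reflex would be 'wadofelmo', but the attested form is 'wadobelmo'. The correspondence is irregular, so they are not cognates (the Esshoa form has a different source).

no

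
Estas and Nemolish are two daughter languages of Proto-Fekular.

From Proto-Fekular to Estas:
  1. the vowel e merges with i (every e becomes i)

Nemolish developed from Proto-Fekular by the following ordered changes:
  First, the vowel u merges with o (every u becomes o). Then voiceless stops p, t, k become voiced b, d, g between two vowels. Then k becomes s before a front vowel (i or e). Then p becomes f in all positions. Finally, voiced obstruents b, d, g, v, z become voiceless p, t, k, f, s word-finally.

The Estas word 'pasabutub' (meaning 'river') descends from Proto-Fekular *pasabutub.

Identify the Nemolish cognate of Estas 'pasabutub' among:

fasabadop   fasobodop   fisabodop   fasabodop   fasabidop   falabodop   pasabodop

Nemolish: *pasabutub > pasabotob > pasabodob > fasabodob > fasabodop  (by vowel merger, intervocalic voicing, unconditioned shift, final devoicing)
The other candidates each miss or misapply at least one Nemolish change.

fasabodop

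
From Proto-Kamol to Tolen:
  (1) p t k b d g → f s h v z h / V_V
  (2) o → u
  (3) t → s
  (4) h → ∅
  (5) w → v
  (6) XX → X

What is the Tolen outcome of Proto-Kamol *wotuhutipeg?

vususifeg

Tolen: *wotuhutipeg
  wotuhutipeg → wosuhusifeg   [intervocalic lenition]
  wosuhusifeg → wusuhusifeg   [vowel merger]
  wusuhusifeg (rule 3 does not apply)
  wusuhusifeg → wusuusifeg   [h-loss]
  wusuusifeg → vusuusifeg   [unconditioned shift]
  vusuusifeg → vususifeg   [degemination]
  giving Tolen vususifeg.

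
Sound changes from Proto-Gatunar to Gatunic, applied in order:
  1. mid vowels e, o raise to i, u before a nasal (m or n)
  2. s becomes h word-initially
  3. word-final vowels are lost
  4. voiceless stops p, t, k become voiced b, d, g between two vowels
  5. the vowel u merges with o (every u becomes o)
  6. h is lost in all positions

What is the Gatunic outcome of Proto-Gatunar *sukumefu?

ogomef

Gatunic: *sukumefu
  sukumefu (rule 1 does not apply)
  sukumefu → hukumefu   [debuccalisation]
  hukumefu → hukumef   [apocope]
  hukumef → hugumef   [intervocalic voicing]
  hugumef → hogomef   [vowel merger]
  hogomef → ogomef   [h-loss]
  giving Gatunic ogomef.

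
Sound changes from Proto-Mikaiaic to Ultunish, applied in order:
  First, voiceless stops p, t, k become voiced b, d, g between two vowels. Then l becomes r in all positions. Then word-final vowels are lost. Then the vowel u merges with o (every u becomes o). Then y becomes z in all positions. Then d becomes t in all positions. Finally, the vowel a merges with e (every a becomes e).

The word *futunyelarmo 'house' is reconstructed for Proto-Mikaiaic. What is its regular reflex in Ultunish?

fotonzererm

Ultunish: *futunyelarmo > fudunyelarmo > fudunyerarmo > fudunyerarm > fodonyerarm > fodonzerarm > fotonzerarm > fotonzererm  (by intervocalic voicing, unconditioned shift, apocope, vowel merger, unconditioned shift, unconditioned shift, vowel merger)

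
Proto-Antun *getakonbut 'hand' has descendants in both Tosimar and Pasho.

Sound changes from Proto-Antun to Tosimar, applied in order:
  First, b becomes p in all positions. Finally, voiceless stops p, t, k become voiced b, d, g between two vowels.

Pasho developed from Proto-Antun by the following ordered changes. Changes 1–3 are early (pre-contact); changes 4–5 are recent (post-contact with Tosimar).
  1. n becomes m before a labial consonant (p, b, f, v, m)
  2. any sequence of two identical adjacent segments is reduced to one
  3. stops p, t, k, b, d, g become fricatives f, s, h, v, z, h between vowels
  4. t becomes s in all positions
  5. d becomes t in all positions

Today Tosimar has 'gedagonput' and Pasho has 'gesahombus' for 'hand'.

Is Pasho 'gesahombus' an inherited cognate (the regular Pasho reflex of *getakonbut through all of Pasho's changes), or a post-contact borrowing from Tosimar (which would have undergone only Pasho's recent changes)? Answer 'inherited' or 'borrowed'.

inherited

If inherited, *getakonbut would pass through all of Pasho's changes:
Pasho: *getakonbut
  getakonbut → getakombut   [nasal place assimilation]
  getakombut (rule 2 does not apply)
  getakombut → gesahombut   [intervocalic lenition]
  gesahombut → gesahombus   [unconditioned shift]
  gesahombus (rule 5 does not apply)
  giving Pasho gesahombus.
If borrowed from Tosimar 'gedagonput' after the early changes, it would undergo only the recent ones:
  rule 4 (unconditioned shift): gedagonput → gedagonpus
  rule 5 (unconditioned shift): gedagonpus → getagonpus
  ⇒ as a loan: getagonpus
Pasho 'gesahombus' matches the inherited outcome exactly, so it is an inherited cognate, not a loan.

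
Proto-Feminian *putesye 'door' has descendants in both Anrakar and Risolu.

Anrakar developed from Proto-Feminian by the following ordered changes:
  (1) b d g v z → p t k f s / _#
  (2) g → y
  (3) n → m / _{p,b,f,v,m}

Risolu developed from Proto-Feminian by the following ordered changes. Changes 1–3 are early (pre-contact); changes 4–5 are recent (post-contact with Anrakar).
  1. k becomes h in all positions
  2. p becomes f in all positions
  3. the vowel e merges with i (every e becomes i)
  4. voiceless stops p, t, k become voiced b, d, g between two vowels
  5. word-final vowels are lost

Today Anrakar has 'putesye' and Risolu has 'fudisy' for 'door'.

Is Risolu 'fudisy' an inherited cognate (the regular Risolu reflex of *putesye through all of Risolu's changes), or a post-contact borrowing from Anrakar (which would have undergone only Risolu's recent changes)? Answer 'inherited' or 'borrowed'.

inherited

If inherited, *putesye would pass through all of Risolu's changes:
Risolu: *putesye
  putesye (rule 1 does not apply)
  putesye → futesye   [unconditioned shift]
  futesye → futisyi   [vowel merger]
  futisyi → fudisyi   [intervocalic voicing]
  fudisyi → fudisy   [apocope]
  giving Risolu fudisy.
If borrowed from Anrakar 'putesye' after the early changes, it would undergo only the recent ones:
  rule 4 (intervocalic voicing): putesye → pudesye
  rule 5 (apocope): pudesye → pudesy
  ⇒ as a loan: pudesy
Risolu 'fudisy' matches the inherited outcome exactly, so it is an inherited cognate, not a loan.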